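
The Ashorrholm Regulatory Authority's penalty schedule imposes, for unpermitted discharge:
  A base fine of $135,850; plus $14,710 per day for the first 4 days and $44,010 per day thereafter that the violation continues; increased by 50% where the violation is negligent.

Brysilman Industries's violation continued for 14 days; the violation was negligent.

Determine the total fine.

First 4 days: 4 × $14,710 = $58,840
Remaining days: (14 − 4) × $44,010 = $440,100
Per-day component: $58,840 + $440,100 = $498,940
Base plus per-day: $135,850 + $498,940 = $634,790
Enhancement: 50% of $634,790 = $317,395
Enhanced fine: $634,790 + $317,395 = $952,185

$952,185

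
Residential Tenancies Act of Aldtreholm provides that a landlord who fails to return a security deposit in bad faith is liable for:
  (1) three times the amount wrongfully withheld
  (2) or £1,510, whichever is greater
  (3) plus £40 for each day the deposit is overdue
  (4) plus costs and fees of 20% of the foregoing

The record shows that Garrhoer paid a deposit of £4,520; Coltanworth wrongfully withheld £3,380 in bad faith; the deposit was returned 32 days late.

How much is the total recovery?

Trebled: 3 × £3,380 = £10,140
Minimum £1,510: £10,140 meets the minimum, no increase.
Late-return penalty: 32 × £40 = £1,280
Damages plus late penalty: £10,140 + £1,280 = £11,420
Costs and fees: 20% of £11,420 = £2,284
Total recovery: £11,420 + £2,284 = £13,704

£13,704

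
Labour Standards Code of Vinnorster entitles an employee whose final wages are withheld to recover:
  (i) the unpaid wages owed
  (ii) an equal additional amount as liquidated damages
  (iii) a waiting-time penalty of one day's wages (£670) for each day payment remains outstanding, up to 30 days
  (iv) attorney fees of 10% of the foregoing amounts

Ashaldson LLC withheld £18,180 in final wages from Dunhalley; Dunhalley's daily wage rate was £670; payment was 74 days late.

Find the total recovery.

£62,106

Liquidated damages (equal amount): £18,180
Penalty days: min(74, 30) = 30
Waiting-time penalty: 30 × £670 = £20,100
Subtotal: £18,180 + £18,180 + £20,100 = £56,460
Attorney fees: 10% of £56,460 = £5,646
Total award: £56,460 + £5,646 = £62,106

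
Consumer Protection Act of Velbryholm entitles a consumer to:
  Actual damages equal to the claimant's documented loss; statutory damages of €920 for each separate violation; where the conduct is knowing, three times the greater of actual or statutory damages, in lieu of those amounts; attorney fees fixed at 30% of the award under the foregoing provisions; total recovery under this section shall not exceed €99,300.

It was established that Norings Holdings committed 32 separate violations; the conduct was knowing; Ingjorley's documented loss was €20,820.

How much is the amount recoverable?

€99,300

Statutory damages: 32 × €920 = €29,440
Greater of actual damages (€20,820) or statutory damages (€29,440): €29,440
Trebled: 3 × €29,440 = €88,320
Attorney fees: 30% of €88,320 = €26,496
Total before cap: €88,320 + €26,496 = €114,816
Cap at €99,300: €114,816 exceeds the cap → €99,300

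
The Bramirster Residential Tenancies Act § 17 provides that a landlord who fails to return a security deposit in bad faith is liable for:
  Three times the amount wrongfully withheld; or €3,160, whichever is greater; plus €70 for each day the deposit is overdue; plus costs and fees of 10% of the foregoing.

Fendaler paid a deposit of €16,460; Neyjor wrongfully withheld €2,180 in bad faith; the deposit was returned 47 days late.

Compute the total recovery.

Trebled: 3 × €2,180 = €6,540
Minimum €3,160: €6,540 meets the minimum, no increase.
Late-return penalty: 47 × €70 = €3,290
Damages plus late penalty: €6,540 + €3,290 = €9,830
Costs and fees: 10% of €9,830 = €983
Total recovery: €9,830 + €983 = €10,813

€10,813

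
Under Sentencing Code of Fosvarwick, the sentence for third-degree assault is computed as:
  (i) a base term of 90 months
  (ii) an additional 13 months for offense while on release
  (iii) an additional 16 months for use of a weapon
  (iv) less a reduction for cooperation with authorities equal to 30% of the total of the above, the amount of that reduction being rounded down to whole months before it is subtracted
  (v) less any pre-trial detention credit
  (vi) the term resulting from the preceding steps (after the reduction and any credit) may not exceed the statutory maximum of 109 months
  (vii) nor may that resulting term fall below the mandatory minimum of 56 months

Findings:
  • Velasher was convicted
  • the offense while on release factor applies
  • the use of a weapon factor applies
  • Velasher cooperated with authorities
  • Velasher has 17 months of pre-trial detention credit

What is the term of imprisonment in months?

67 months

Offense while on release enhancement: +13 months
Use of a weapon enhancement: +16 months
Adjusted term: 90 months + 13 months + 16 months = 119 months
Cooperation with authorities reduction: 30% of 119 months = 35 months (rounded down)
After reduction: 119 − 35 = 84 months
Less pre-trial detention credit: 84 months − 17 months = 67 months
Cap at 109 months: 67 months is within the cap, no reduction.
Minimum 56 months: 67 months meets the minimum, no increase.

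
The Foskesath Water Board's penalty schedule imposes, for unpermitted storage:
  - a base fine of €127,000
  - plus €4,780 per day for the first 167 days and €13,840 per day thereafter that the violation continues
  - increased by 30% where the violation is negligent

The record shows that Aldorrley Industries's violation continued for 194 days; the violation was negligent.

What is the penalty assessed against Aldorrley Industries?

First 167 days: 167 × €4,780 = €798,260
Remaining days: (194 − 167) × €13,840 = €373,680
Per-day component: €798,260 + €373,680 = €1,171,940
Base plus per-day: €127,000 + €1,171,940 = €1,298,940
Enhancement: 30% of €1,298,940 = €389,682
Enhanced fine: €1,298,940 + €389,682 = €1,688,622

€1,688,622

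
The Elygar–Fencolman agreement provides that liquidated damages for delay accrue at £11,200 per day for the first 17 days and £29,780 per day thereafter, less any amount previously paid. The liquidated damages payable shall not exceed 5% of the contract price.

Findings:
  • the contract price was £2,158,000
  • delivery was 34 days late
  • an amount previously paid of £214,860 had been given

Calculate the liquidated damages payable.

First 17 days: 17 × £11,200 = £190,400
Remaining days: (34 − 17) × £29,780 = £506,260
Accrued per-day damages: £190,400 + £506,260 = £696,660
Less amount previously paid: £696,660 − £214,860 = £481,800
Cap: 5% of £2,158,000 = £107,900
Cap at £107,900: £481,800 exceeds the cap → £107,900

£107,900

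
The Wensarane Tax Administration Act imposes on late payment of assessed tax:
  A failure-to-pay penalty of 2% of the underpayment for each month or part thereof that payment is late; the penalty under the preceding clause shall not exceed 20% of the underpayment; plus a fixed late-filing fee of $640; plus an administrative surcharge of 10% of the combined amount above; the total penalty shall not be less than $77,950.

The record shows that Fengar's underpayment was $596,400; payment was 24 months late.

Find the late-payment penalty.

Accrued rate: 2% × 24 = 48%, capped at 20% → 20%
Failure-to-pay penalty: 20% of $596,400 = $119,280
Penalty before surcharge: $119,280 + $640 = $119,920
Administrative surcharge: 10% of $119,920 = $11,992
Total penalty: $119,920 + $11,992 = $131,912
Minimum $77,950: $131,912 meets the minimum, no increase.

$131,912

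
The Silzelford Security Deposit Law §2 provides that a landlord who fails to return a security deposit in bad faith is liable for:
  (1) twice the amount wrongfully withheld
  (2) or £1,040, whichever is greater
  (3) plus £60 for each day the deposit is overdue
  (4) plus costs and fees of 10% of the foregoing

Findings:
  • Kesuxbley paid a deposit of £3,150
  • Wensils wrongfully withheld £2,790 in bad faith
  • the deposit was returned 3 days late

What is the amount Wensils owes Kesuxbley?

Doubled: 2 × £2,790 = £5,580
Minimum £1,040: £5,580 meets the minimum, no increase.
Late-return penalty: 3 × £60 = £180
Damages plus late penalty: £5,580 + £180 = £5,760
Costs and fees: 10% of £5,760 = £576
Total recovery: £5,760 + £576 = £6,336

£6,336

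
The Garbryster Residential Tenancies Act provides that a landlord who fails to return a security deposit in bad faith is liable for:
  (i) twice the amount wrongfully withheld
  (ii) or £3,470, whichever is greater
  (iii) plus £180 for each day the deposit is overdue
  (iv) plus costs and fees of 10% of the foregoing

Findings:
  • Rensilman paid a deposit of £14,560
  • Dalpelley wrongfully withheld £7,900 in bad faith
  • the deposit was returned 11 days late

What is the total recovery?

£19,558

Doubled: 2 × £7,900 = £15,800
Minimum £3,470: £15,800 meets the minimum, no increase.
Late-return penalty: 11 × £180 = £1,980
Damages plus late penalty: £15,800 + £1,980 = £17,780
Costs and fees: 10% of £17,780 = £1,778
Total recovery: £17,780 + £1,778 = £19,558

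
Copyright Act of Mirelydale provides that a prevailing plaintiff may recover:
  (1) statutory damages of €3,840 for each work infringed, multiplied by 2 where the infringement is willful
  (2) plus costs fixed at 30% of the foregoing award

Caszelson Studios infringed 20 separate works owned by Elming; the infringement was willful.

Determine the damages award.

Award: €199,680

Statutory damages: 20 × €3,840 = €76,800
Doubled: 2 × €76,800 = €153,600
Costs: 30% of €153,600 = €46,080
Award plus costs: €153,600 + €46,080 = €199,680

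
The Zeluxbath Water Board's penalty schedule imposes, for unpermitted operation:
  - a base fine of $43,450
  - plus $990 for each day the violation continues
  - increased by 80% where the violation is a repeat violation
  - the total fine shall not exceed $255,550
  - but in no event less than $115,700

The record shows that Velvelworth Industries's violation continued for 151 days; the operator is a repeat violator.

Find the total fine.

$255,550

Per-day component: 151 × $990 = $149,490
Base plus per-day: $43,450 + $149,490 = $192,940
Enhancement: 80% of $192,940 = $154,352
Enhanced fine: $192,940 + $154,352 = $347,292
Cap at $255,550: $347,292 exceeds the cap → $255,550
Minimum $115,700: $255,550 meets the minimum, no increase.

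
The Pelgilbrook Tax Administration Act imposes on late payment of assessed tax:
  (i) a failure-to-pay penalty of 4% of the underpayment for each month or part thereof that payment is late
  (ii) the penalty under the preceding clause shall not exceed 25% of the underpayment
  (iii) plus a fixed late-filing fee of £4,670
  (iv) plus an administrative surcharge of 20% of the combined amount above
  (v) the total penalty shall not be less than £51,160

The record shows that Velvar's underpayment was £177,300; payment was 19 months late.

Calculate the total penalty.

Accrued rate: 4% × 19 = 76%, capped at 25% → 25%
Failure-to-pay penalty: 25% of £177,300 = £44,325
Penalty before surcharge: £44,325 + £4,670 = £48,995
Administrative surcharge: 20% of £48,995 = £9,799
Total penalty: £48,995 + £9,799 = £58,794
Minimum £51,160: £58,794 meets the minimum, no increase.

£58,794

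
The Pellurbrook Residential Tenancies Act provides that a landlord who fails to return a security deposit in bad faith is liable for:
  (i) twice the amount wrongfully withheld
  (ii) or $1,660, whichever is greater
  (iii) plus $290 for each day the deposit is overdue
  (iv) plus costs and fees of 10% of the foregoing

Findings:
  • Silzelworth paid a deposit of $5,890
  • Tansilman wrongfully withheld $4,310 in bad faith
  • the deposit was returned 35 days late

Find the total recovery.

$20,647

Doubled: 2 × $4,310 = $8,620
Minimum $1,660: $8,620 meets the minimum, no increase.
Late-return penalty: 35 × $290 = $10,150
Damages plus late penalty: $8,620 + $10,150 = $18,770
Costs and fees: 10% of $18,770 = $1,877
Total recovery: $18,770 + $1,877 = $20,647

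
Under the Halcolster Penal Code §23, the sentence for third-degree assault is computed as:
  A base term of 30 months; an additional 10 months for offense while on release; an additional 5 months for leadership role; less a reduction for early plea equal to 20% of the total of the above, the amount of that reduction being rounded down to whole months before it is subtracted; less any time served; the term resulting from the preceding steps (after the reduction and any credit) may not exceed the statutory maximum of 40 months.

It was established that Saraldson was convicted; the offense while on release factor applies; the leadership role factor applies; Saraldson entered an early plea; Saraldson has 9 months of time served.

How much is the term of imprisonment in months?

27 months

Offense while on release enhancement: +10 months
Leadership role enhancement: +5 months
Adjusted term: 30 months + 10 months + 5 months = 45 months
Early plea reduction: 20% of 45 months = 9 months (rounded down)
After reduction: 45 − 9 = 36 months
Less time served: 36 months − 9 months = 27 months
Cap at 40 months: 27 months is within the cap, no reduction.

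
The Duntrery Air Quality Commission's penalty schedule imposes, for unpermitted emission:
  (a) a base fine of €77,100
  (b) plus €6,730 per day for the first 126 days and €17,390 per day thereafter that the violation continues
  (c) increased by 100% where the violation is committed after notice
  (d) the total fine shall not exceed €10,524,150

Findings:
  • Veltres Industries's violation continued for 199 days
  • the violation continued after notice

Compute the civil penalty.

First 126 days: 126 × €6,730 = €847,980
Remaining days: (199 − 126) × €17,390 = €1,269,470
Per-day component: €847,980 + €1,269,470 = €2,117,450
Base plus per-day: €77,100 + €2,117,450 = €2,194,550
Enhancement: 100% of €2,194,550 = €2,194,550
Enhanced fine: €2,194,550 + €2,194,550 = €4,389,100
Cap at €10,524,150: €4,389,100 is within the cap, no reduction.

€4,389,100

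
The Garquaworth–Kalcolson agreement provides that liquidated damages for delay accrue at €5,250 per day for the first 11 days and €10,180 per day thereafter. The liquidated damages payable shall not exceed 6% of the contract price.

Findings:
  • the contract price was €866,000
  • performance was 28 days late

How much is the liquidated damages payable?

Liquidated damages: €51,960

First 11 days: 11 × €5,250 = €57,750
Remaining days: (28 − 11) × €10,180 = €173,060
Accrued per-day damages: €57,750 + €173,060 = €230,810
Cap: 6% of €866,000 = €51,960
Cap at €51,960: €230,810 exceeds the cap → €51,960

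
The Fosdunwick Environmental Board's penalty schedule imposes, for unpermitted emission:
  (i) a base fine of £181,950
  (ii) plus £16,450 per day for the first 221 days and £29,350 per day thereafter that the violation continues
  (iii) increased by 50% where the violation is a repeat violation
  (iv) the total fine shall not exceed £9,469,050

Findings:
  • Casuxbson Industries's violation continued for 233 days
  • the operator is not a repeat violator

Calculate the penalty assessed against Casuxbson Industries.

First 221 days: 221 × £16,450 = £3,635,450
Remaining days: (233 − 221) × £29,350 = £352,200
Per-day component: £3,635,450 + £352,200 = £3,987,650
Base plus per-day: £181,950 + £3,987,650 = £4,169,600
The operator is not a repeat violator: no 50% increase.
Cap at £9,469,050: £4,169,600 is within the cap, no reduction.

£4,169,600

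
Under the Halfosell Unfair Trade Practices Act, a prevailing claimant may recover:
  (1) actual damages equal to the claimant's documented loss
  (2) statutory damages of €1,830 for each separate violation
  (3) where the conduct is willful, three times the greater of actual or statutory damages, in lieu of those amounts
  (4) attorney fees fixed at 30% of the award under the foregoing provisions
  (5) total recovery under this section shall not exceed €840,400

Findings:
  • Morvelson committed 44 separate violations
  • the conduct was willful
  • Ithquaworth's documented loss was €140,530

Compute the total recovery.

€548,067

Statutory damages: 44 × €1,830 = €80,520
Greater of actual damages (€140,530) or statutory damages (€80,520): €140,530
Trebled: 3 × €140,530 = €421,590
Attorney fees: 30% of €421,590 = €126,477
Total before cap: €421,590 + €126,477 = €548,067
Cap at €840,400: €548,067 is within the cap, no reduction.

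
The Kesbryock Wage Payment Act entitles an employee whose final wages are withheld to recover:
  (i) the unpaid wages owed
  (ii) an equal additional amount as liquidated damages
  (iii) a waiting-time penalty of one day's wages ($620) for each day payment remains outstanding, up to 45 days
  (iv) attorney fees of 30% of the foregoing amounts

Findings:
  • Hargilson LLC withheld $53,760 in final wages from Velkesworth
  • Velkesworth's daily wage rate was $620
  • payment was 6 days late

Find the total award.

$144,612

Liquidated damages (equal amount): $53,760
Penalty days: min(6, 45) = 6
Waiting-time penalty: 6 × $620 = $3,720
Subtotal: $53,760 + $53,760 + $3,720 = $111,240
Attorney fees: 30% of $111,240 = $33,372
Total award: $111,240 + $33,372 = $144,612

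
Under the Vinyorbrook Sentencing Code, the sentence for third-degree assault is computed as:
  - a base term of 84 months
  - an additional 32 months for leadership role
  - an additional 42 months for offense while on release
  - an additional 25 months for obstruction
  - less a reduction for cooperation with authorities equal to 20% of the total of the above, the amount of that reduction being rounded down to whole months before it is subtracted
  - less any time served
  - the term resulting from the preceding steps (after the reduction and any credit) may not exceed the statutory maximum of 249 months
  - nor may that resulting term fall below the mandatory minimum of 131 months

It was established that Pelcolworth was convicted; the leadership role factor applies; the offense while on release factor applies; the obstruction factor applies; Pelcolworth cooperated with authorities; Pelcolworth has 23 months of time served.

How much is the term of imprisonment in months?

131 months

Leadership role enhancement: +32 months
Offense while on release enhancement: +42 months
Obstruction enhancement: +25 months
Adjusted term: 84 months + 32 months + 42 months + 25 months = 183 months
Cooperation with authorities reduction: 20% of 183 months = 36 months (rounded down)
After reduction: 183 − 36 = 147 months
Less time served: 147 months − 23 months = 124 months
Cap at 249 months: 124 months is within the cap, no reduction.
Minimum 131 months: 124 months is below the minimum → 131 months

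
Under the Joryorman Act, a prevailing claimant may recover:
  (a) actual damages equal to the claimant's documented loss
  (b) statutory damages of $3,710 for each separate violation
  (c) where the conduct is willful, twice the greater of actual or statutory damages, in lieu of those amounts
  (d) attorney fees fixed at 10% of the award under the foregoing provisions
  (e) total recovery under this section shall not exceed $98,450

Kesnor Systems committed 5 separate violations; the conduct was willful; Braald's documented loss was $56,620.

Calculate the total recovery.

$98,450

Statutory damages: 5 × $3,710 = $18,550
Greater of actual damages ($56,620) or statutory damages ($18,550): $56,620
Doubled: 2 × $56,620 = $113,240
Attorney fees: 10% of $113,240 = $11,324
Total before cap: $113,240 + $11,324 = $124,564
Cap at $98,450: $124,564 exceeds the cap → $98,450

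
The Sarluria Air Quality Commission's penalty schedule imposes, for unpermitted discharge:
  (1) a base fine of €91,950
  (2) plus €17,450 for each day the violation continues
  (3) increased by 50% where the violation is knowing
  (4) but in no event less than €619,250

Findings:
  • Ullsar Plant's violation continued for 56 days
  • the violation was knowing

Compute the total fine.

Per-day component: 56 × €17,450 = €977,200
Base plus per-day: €91,950 + €977,200 = €1,069,150
Enhancement: 50% of €1,069,150 = €534,575
Enhanced fine: €1,069,150 + €534,575 = €1,603,725
Minimum €619,250: €1,603,725 meets the minimum, no increase.

€1,603,725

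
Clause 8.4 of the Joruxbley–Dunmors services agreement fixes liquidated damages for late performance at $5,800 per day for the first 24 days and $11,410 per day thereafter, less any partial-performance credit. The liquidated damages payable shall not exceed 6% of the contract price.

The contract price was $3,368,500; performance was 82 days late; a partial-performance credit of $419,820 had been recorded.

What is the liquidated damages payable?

First 24 days: 24 × $5,800 = $139,200
Remaining days: (82 − 24) × $11,410 = $661,780
Accrued per-day damages: $139,200 + $661,780 = $800,980
Less partial-performance credit: $800,980 − $419,820 = $381,160
Cap: 6% of $3,368,500 = $202,110
Cap at $202,110: $381,160 exceeds the cap → $202,110

$202,110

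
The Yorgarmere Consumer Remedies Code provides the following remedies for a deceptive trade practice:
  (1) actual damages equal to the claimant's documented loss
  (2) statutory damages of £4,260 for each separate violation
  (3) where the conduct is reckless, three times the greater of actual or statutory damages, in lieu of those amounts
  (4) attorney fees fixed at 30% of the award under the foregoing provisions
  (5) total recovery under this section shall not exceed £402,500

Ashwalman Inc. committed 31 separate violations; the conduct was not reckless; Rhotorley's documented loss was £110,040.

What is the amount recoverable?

Statutory damages: 31 × £4,260 = £132,060
Conduct not reckless: the in-lieu enhancement does not apply.
Actual plus statutory damages: £110,040 + £132,060 = £242,100
Attorney fees: 30% of £242,100 = £72,630
Total before cap: £242,100 + £72,630 = £314,730
Cap at £402,500: £314,730 is within the cap, no reduction.

£314,730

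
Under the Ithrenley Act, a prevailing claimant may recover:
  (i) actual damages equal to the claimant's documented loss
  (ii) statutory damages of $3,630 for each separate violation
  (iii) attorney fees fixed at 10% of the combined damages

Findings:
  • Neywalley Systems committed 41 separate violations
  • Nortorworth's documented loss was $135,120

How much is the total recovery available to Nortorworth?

Total recovery: $312,345

Statutory damages: 41 × $3,630 = $148,830
Combined damages: $135,120 + $148,830 = $283,950
Attorney fees: 10% of $283,950 = $28,395
Total recovery: $283,950 + $28,395 = $312,345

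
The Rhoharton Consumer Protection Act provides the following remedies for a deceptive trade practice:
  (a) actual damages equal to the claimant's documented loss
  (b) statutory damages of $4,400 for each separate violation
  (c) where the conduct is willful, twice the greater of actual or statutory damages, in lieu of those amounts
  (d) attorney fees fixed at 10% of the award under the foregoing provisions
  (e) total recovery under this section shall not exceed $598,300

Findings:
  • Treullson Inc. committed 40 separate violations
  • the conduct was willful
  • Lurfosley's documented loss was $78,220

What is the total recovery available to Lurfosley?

Statutory damages: 40 × $4,400 = $176,000
Greater of actual damages ($78,220) or statutory damages ($176,000): $176,000
Doubled: 2 × $176,000 = $352,000
Attorney fees: 10% of $352,000 = $35,200
Total before cap: $352,000 + $35,200 = $387,200
Cap at $598,300: $387,200 is within the cap, no reduction.

$387,200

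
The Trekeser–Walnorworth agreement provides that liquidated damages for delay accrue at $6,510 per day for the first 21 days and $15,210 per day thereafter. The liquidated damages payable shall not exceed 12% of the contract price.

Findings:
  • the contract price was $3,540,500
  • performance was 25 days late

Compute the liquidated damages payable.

First 21 days: 21 × $6,510 = $136,710
Remaining days: (25 − 21) × $15,210 = $60,840
Accrued per-day damages: $136,710 + $60,840 = $197,550
Cap: 12% of $3,540,500 = $424,860
Cap at $424,860: $197,550 is within the cap, no reduction.

$197,550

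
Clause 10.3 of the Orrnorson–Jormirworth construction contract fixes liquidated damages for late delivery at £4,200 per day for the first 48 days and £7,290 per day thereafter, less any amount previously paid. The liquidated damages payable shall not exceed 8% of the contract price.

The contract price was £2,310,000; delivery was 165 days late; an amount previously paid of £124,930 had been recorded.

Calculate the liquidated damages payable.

First 48 days: 48 × £4,200 = £201,600
Remaining days: (165 − 48) × £7,290 = £852,930
Accrued per-day damages: £201,600 + £852,930 = £1,054,530
Less amount previously paid: £1,054,530 − £124,930 = £929,600
Cap: 8% of £2,310,000 = £184,800
Cap at £184,800: £929,600 exceeds the cap → £184,800

£184,800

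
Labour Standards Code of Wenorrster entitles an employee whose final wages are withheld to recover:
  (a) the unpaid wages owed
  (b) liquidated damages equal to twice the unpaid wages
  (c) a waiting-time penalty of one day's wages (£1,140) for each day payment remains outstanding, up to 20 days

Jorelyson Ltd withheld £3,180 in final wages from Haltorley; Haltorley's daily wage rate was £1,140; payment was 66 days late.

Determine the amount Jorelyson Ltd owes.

£32,340

Doubled: 2 × £3,180 = £6,360
Penalty days: min(66, 20) = 20
Waiting-time penalty: 20 × £1,140 = £22,800
Total award: £3,180 + £6,360 + £22,800 = £32,340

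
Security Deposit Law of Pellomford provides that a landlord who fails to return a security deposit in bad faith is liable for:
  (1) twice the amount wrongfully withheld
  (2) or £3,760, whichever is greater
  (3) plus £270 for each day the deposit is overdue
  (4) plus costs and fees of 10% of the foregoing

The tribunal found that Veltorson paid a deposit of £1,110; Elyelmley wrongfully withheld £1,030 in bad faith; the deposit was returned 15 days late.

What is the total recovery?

£8,591

Doubled: 2 × £1,030 = £2,060
Minimum £3,760: £2,060 is below the minimum → £3,760
Late-return penalty: 15 × £270 = £4,050
Damages plus late penalty: £3,760 + £4,050 = £7,810
Costs and fees: 10% of £7,810 = £781
Total recovery: £7,810 + £781 = £8,591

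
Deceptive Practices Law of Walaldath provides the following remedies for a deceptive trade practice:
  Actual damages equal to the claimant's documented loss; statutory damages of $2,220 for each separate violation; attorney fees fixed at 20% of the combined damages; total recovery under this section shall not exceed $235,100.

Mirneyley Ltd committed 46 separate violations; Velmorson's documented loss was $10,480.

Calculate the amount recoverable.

Statutory damages: 46 × $2,220 = $102,120
Combined damages: $10,480 + $102,120 = $112,600
Attorney fees: 20% of $112,600 = $22,520
Total before cap: $112,600 + $22,520 = $135,120
Cap at $235,100: $135,120 is within the cap, no reduction.

Total recovery: $135,120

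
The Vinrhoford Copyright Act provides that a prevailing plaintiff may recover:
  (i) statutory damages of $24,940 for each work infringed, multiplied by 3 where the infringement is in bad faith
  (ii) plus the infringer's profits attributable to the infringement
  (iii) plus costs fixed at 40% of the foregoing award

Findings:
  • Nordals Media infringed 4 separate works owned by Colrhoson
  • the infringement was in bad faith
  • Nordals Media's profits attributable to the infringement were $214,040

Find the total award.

Statutory damages: 4 × $24,940 = $99,760
Trebled: 3 × $99,760 = $299,280
Combined award: $299,280 + $214,040 = $513,320
Costs: 40% of $513,320 = $205,328
Award plus costs: $513,320 + $205,328 = $718,648

$718,648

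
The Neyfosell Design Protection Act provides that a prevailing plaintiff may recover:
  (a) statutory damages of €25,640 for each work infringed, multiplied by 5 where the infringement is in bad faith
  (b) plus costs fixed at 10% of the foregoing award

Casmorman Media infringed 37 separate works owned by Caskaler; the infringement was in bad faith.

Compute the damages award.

Award: €5,217,740

Statutory damages: 37 × €25,640 = €948,680
Multiplied by 5: 5 × €948,680 = €4,743,400
Costs: 10% of €4,743,400 = €474,340
Award plus costs: €4,743,400 + €474,340 = €5,217,740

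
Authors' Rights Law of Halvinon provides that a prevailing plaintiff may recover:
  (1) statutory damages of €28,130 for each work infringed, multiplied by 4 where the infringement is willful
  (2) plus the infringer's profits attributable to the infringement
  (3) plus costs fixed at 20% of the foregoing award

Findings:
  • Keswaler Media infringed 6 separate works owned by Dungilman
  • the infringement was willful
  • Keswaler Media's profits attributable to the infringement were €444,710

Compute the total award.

€1,343,796

Statutory damages: 6 × €28,130 = €168,780
Multiplied by 4: 4 × €168,780 = €675,120
Combined award: €675,120 + €444,710 = €1,119,830
Costs: 20% of €1,119,830 = €223,966
Award plus costs: €1,119,830 + €223,966 = €1,343,796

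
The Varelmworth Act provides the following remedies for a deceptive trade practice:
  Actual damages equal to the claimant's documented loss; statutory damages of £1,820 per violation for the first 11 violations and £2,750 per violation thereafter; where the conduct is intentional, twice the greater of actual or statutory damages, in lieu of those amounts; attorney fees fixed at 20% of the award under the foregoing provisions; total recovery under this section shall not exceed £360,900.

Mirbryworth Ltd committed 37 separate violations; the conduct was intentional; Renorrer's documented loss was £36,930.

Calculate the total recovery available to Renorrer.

Total recovery: £219,648

First 11 violations: 11 × £1,820 = £20,020
Remaining violations: (37 − 11) × £2,750 = £71,500
Statutory damages: £20,020 + £71,500 = £91,520
Greater of actual damages (£36,930) or statutory damages (£91,520): £91,520
Doubled: 2 × £91,520 = £183,040
Attorney fees: 20% of £183,040 = £36,608
Total before cap: £183,040 + £36,608 = £219,648
Cap at £360,900: £219,648 is within the cap, no reduction.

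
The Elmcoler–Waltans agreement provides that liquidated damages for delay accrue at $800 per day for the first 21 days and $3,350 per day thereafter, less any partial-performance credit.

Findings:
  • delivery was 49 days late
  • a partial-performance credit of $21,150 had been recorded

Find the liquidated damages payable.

$89,450

First 21 days: 21 × $800 = $16,800
Remaining days: (49 − 21) × $3,350 = $93,800
Accrued per-day damages: $16,800 + $93,800 = $110,600
Less partial-performance credit: $110,600 − $21,150 = $89,450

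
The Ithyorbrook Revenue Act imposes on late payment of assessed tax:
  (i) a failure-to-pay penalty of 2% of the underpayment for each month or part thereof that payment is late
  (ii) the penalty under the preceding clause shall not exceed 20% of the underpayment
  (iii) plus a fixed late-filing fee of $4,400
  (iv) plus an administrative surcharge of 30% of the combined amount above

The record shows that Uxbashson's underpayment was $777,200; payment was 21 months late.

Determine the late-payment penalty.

$207,792

Accrued rate: 2% × 21 = 42%, capped at 20% → 20%
Failure-to-pay penalty: 20% of $777,200 = $155,440
Penalty before surcharge: $155,440 + $4,400 = $159,840
Administrative surcharge: 30% of $159,840 = $47,952
Total penalty: $159,840 + $47,952 = $207,792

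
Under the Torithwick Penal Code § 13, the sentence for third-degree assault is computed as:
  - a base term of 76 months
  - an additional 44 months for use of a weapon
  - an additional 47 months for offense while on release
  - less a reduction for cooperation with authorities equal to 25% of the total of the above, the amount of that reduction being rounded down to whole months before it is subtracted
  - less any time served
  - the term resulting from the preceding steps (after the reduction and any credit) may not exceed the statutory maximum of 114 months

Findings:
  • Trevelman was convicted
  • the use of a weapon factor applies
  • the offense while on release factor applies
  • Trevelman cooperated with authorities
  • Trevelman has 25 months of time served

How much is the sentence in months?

101 months

Use of a weapon enhancement: +44 months
Offense while on release enhancement: +47 months
Adjusted term: 76 months + 44 months + 47 months = 167 months
Cooperation with authorities reduction: 25% of 167 months = 41 months (rounded down)
After reduction: 167 − 41 = 126 months
Less time served: 126 months − 25 months = 101 months
Cap at 114 months: 101 months is within the cap, no reduction.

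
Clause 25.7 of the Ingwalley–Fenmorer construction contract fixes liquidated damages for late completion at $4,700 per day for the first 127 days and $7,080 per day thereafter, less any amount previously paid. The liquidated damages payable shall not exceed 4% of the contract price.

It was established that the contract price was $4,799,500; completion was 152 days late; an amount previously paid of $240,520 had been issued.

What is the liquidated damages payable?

$191,980

First 127 days: 127 × $4,700 = $596,900
Remaining days: (152 − 127) × $7,080 = $177,000
Accrued per-day damages: $596,900 + $177,000 = $773,900
Less amount previously paid: $773,900 − $240,520 = $533,380
Cap: 4% of $4,799,500 = $191,980
Cap at $191,980: $533,380 exceeds the cap → $191,980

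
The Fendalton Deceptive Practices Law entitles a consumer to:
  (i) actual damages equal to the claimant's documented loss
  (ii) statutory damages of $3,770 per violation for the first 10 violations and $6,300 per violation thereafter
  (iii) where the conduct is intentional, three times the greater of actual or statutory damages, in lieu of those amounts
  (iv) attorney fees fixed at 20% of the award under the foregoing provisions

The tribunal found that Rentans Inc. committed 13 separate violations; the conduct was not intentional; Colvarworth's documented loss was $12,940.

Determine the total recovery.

$83,448

First 10 violations: 10 × $3,770 = $37,700
Remaining violations: (13 − 10) × $6,300 = $18,900
Statutory damages: $37,700 + $18,900 = $56,600
Conduct not intentional: the in-lieu enhancement does not apply.
Actual plus statutory damages: $12,940 + $56,600 = $69,540
Attorney fees: 20% of $69,540 = $13,908
Total recovery: $69,540 + $13,908 = $83,448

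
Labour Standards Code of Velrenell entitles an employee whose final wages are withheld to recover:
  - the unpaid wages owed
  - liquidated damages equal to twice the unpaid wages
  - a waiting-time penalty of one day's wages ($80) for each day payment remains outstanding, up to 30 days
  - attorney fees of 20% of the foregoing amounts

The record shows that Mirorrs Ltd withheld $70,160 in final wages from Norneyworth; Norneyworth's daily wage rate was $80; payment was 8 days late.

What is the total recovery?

Doubled: 2 × $70,160 = $140,320
Penalty days: min(8, 30) = 8
Waiting-time penalty: 8 × $80 = $640
Subtotal: $70,160 + $140,320 + $640 = $211,120
Attorney fees: 20% of $211,120 = $42,224
Total award: $211,120 + $42,224 = $253,344

$253,344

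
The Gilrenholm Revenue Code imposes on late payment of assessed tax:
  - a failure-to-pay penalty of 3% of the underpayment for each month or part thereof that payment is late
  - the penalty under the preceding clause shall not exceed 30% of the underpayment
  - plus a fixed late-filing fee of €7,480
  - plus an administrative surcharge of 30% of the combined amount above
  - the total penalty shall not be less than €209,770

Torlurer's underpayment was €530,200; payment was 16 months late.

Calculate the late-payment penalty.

Accrued rate: 3% × 16 = 48%, capped at 30% → 30%
Failure-to-pay penalty: 30% of €530,200 = €159,060
Penalty before surcharge: €159,060 + €7,480 = €166,540
Administrative surcharge: 30% of €166,540 = €49,962
Total penalty: €166,540 + €49,962 = €216,502
Minimum €209,770: €216,502 meets the minimum, no increase.

Penalty: €216,502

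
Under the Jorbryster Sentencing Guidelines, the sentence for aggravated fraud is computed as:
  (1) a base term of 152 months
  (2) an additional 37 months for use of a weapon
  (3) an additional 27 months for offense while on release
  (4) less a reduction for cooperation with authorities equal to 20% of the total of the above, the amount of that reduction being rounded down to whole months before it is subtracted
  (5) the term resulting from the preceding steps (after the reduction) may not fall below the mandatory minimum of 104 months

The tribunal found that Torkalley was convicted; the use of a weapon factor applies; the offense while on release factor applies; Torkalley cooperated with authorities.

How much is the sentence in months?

173 months

Use of a weapon enhancement: +37 months
Offense while on release enhancement: +27 months
Adjusted term: 152 months + 37 months + 27 months = 216 months
Cooperation with authorities reduction: 20% of 216 months = 43 months (rounded down)
After reduction: 216 − 43 = 173 months
Minimum 104 months: 173 months meets the minimum, no increase.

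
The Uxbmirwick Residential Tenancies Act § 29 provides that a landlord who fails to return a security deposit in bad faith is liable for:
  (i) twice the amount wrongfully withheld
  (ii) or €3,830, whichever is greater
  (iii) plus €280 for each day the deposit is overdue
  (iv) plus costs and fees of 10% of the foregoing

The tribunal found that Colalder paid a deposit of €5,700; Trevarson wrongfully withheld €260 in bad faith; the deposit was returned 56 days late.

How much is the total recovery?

€21,461

Doubled: 2 × €260 = €520
Minimum €3,830: €520 is below the minimum → €3,830
Late-return penalty: 56 × €280 = €15,680
Damages plus late penalty: €3,830 + €15,680 = €19,510
Costs and fees: 10% of €19,510 = €1,951
Total recovery: €19,510 + €1,951 = €21,461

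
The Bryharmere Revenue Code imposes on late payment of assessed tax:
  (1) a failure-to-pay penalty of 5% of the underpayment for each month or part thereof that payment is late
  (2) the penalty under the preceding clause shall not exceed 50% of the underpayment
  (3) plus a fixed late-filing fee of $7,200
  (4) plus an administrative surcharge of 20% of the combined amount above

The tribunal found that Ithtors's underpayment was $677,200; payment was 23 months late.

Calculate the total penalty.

Accrued rate: 5% × 23 = 115%, capped at 50% → 50%
Failure-to-pay penalty: 50% of $677,200 = $338,600
Penalty before surcharge: $338,600 + $7,200 = $345,800
Administrative surcharge: 20% of $345,800 = $69,160
Total penalty: $345,800 + $69,160 = $414,960

$414,960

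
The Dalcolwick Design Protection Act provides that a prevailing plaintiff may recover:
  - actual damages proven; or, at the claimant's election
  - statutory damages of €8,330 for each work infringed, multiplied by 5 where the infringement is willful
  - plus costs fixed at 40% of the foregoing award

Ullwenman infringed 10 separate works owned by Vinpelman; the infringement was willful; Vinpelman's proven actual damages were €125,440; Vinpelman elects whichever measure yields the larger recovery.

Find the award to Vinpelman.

Statutory damages: 10 × €8,330 = €83,300
Multiplied by 5: 5 × €83,300 = €416,500
Greater of actual damages (€125,440) or enhanced statutory damages (€416,500): €416,500
Costs: 40% of €416,500 = €166,600
Award plus costs: €416,500 + €166,600 = €583,100

€583,100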